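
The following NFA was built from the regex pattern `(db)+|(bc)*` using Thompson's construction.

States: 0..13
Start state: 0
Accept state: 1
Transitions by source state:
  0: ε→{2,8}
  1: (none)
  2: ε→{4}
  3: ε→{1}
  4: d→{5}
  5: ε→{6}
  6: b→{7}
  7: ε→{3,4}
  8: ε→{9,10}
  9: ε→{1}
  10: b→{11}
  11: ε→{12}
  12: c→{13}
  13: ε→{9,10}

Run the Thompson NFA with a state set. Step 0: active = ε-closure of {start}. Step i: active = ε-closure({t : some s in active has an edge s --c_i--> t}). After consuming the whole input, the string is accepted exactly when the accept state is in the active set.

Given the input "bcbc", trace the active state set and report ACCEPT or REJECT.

start: ε-closure({0}) = {0,1,2,4,8,9,10}
'b' @ 1: {11,12}
'c' @ 2: {1,9,10,13}  ✓accept
'b' @ 3: {11,12}
'c' @ 4: {1,9,10,13}  ✓accept
after full input: {1,9,10,13}  (accept=1 in)

Answer: ACCEPT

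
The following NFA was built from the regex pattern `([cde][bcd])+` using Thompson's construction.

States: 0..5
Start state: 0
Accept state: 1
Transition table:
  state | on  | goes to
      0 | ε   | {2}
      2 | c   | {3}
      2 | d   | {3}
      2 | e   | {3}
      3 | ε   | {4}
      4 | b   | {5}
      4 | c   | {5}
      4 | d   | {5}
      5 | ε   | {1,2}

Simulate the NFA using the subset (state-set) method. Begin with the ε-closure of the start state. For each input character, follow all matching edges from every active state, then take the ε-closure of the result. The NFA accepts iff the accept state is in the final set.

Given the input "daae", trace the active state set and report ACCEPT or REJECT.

initial (ε-close {0}): {0,2}
'd' @ 1: {3,4}
'a' @ 2: {}  — dead — no transitions
rest 'ae' ignored (set empty)
final: {}; accept 1 not in set

Answer: REJECT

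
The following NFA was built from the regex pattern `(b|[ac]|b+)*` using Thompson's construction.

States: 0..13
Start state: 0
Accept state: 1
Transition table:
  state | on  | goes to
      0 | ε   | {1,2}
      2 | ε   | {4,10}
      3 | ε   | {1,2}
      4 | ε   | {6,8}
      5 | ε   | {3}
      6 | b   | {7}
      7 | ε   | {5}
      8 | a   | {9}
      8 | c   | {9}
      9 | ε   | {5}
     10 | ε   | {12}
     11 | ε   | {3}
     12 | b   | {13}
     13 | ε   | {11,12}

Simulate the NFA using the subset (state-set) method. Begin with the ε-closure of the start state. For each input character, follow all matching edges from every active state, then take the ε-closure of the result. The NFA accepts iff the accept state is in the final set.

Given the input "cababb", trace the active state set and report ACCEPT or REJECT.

S₀ = ε-closure({0}) = {0,1,2,4,6,8,10,12}
'c' @ 1: {1,2,3,4,5,6,8,9,10,12}  [accepting]
'a' @ 2: {1,2,3,4,5,6,8,9,10,12}  [accepting]
'b' @ 3: {1,2,3,4,5,6,7,8,10,11,12,13}  [accepting]
'a' @ 4: {1,2,3,4,5,6,8,9,10,12}  [accepting]
'b' @ 5: {1,2,3,4,5,6,7,8,10,11,12,13}  [accepting]
'b' @ 6: {1,2,3,4,5,6,7,8,10,11,12,13}  [accepting]
end set {1,2,3,4,5,6,7,8,10,11,12,13} — state 1 in

Answer: ACCEPT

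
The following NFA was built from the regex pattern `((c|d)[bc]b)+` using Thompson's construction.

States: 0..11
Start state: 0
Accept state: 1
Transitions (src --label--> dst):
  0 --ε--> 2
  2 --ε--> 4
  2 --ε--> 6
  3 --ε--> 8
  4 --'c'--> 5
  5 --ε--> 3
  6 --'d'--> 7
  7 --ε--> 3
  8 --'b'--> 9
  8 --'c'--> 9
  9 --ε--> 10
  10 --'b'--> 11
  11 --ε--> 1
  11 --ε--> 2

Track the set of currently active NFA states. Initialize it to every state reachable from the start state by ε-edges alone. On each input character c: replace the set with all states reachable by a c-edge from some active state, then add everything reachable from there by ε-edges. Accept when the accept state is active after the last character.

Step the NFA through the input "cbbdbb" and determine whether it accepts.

Answer: ACCEPT

Steps:
S₀ = ε-closure({0}) = {0,2,4,6}
'c' @ 1: {3,5,8}
'b' @ 2: {9,10}
'b' @ 3: {1,2,4,6,11}  ✓accept
'd' @ 4: {3,7,8}
'b' @ 5: {9,10}
'b' @ 6: {1,2,4,6,11}  ✓accept
after full input: {1,2,4,6,11}  (accept=1 in)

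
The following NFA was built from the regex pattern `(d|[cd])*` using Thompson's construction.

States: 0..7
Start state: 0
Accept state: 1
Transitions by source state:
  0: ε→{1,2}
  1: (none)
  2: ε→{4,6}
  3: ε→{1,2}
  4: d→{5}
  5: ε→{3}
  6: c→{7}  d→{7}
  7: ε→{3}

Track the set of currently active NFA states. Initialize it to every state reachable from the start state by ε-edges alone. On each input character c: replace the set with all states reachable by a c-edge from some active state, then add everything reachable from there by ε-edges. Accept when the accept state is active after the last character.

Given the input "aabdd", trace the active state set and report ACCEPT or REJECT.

Answer: REJECT

Derivation:
S₀ = ε-closure({0}) = {0,1,2,4,6}
'a' @ 1: {}  — no active states
rest 'abdd' ignored (set empty)
final: {}; accept 1 not in set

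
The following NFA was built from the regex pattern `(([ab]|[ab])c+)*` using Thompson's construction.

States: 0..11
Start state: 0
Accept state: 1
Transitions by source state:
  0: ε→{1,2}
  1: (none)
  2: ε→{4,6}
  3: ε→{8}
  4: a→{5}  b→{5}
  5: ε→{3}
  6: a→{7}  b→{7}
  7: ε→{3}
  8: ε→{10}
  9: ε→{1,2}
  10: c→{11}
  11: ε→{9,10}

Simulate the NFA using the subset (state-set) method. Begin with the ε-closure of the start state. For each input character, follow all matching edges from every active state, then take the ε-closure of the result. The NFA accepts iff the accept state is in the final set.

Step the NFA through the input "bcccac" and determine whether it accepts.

initial (ε-close {0}): {0,1,2,4,6}
'b' @ 1: {3,5,7,8,10}
'c' @ 2: {1,2,4,6,9,10,11}  ✓accept
'c' @ 3: {1,2,4,6,9,10,11}  ✓accept
'c' @ 4: {1,2,4,6,9,10,11}  ✓accept
'a' @ 5: {3,5,7,8,10}
'c' @ 6: {1,2,4,6,9,10,11}  ✓accept
end set {1,2,4,6,9,10,11} — state 1 in

Answer: ACCEPT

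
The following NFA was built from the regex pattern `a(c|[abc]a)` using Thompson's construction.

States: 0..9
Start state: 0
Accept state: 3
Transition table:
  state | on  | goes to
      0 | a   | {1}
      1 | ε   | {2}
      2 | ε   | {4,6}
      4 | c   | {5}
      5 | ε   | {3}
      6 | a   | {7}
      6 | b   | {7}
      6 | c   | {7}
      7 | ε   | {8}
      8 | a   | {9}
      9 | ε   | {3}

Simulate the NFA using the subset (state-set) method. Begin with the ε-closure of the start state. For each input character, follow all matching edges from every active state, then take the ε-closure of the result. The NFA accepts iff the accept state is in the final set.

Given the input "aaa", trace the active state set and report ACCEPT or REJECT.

S₀ = ε-closure({0}) = {0}
'a' @ 1: {1,2,4,6}
'a' @ 2: {7,8}
'a' @ 3: {3,9}  (accept∈set)
after full input: {3,9}  (accept=3 in)

Answer: ACCEPT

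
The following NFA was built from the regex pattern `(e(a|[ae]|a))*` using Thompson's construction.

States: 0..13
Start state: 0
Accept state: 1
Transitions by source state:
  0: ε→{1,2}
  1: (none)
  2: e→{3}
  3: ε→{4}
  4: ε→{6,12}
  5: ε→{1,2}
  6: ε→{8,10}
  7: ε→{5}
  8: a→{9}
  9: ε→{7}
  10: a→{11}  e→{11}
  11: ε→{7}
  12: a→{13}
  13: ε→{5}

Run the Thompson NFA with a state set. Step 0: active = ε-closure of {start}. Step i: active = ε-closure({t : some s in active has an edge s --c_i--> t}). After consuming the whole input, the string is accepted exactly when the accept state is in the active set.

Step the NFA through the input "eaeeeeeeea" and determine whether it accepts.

Answer: ACCEPT

Derivation:
S₀ = ε-closure({0}) = {0,1,2}
'e' @ 1: {3,4,6,8,10,12}
'a' @ 2: {1,2,5,7,9,11,13}  (accept∈set)
'e' @ 3: {3,4,6,8,10,12}
'e' @ 4: {1,2,5,7,11}  (accept∈set)
'e' @ 5: {3,4,6,8,10,12}
'e' @ 6: {1,2,5,7,11}  (accept∈set)
'e' @ 7: {3,4,6,8,10,12}
'e' @ 8: {1,2,5,7,11}  (accept∈set)
'e' @ 9: {3,4,6,8,10,12}
'a' @ 10: {1,2,5,7,9,11,13}  (accept∈set)
end set {1,2,5,7,9,11,13} — state 1 in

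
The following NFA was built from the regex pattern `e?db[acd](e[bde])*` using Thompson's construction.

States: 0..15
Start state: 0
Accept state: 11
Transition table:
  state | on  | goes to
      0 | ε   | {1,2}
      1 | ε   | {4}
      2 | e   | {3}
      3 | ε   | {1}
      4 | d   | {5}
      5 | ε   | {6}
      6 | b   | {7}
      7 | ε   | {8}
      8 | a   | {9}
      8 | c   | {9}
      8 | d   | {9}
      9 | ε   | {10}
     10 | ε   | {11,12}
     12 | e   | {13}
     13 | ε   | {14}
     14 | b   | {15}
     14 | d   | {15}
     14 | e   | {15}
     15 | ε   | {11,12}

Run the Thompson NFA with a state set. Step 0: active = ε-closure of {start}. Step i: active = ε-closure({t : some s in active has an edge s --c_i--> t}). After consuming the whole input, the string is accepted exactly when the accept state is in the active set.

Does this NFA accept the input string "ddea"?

start: ε-closure({0}) = {0,1,2,4}
'd' @ 1: {5,6}
'd' @ 2: {}  — no active states
rest 'ea' ignored (set empty)
end set {} — state 11 not in

Answer: REJECT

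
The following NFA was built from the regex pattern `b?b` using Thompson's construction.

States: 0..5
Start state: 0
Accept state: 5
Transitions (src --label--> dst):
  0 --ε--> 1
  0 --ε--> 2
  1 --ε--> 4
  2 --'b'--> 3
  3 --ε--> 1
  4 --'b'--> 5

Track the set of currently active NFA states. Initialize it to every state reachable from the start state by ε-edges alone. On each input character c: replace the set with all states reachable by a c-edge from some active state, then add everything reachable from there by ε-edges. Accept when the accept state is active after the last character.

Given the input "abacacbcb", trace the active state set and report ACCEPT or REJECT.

S₀ = ε-closure({0}) = {0,1,2,4}
'a' @ 1: {}  — state set empty
rest 'bacacbcb' ignored (set empty)
end set {} — state 5 not in

Answer: REJECT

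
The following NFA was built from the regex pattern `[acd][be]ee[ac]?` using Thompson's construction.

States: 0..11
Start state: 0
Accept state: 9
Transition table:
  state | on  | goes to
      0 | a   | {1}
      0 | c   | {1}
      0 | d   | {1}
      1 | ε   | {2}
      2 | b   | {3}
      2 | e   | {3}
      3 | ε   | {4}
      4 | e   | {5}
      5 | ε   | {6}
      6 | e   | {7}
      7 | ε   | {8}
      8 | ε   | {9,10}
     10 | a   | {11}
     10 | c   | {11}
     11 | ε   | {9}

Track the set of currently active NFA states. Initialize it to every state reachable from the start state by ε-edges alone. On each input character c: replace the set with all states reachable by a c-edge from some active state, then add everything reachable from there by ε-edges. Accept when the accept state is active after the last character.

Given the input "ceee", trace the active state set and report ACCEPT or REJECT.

initial (ε-close {0}): {0}
'c' @ 1: {1,2}
'e' @ 2: {3,4}
'e' @ 3: {5,6}
'e' @ 4: {7,8,9,10}  (accept∈set)
final: {7,8,9,10}; accept 9 in set

Answer: ACCEPT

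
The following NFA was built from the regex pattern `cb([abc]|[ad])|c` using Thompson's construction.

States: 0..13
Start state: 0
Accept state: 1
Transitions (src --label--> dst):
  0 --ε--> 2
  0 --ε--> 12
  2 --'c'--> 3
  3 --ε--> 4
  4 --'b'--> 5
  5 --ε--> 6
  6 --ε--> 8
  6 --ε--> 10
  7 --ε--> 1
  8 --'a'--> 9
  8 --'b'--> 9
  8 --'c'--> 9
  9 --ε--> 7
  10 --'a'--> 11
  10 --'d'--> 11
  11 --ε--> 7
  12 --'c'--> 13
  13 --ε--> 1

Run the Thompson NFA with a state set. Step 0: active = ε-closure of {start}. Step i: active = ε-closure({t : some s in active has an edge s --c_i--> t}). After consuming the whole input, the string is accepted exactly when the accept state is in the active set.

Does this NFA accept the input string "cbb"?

S₀ = ε-closure({0}) = {0,2,12}
'c' @ 1: {1,3,4,13}  [accepting]
'b' @ 2: {5,6,8,10}
'b' @ 3: {1,7,9}  [accepting]
final: {1,7,9}; accept 1 in set

Answer: ACCEPT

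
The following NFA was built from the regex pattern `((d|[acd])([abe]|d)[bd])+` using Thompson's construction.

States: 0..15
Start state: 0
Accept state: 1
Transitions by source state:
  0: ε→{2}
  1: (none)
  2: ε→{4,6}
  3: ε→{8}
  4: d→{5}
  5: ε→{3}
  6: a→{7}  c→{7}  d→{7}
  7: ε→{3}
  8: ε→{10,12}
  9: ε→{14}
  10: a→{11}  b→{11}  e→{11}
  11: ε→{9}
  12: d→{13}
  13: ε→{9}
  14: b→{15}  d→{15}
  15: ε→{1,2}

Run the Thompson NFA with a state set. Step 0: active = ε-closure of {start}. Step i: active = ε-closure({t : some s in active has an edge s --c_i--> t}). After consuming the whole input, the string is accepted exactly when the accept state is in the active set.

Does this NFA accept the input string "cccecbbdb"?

initial (ε-close {0}): {0,2,4,6}
'c' @ 1: {3,7,8,10,12}
'c' @ 2: {}  — dead — no transitions
rest 'cecbbdb' ignored (set empty)
final: {}; accept 1 not in set

Answer: REJECT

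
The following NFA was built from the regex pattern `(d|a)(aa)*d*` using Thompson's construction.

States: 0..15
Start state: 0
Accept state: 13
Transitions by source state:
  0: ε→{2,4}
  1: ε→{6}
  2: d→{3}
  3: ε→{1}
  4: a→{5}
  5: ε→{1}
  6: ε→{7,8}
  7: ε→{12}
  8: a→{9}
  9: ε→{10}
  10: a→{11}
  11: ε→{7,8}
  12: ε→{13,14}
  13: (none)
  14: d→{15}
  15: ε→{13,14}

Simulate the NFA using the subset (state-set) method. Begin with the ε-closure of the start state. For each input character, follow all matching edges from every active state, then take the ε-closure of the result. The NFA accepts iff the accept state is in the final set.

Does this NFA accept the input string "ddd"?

Answer: ACCEPT

Trace:
S₀ = ε-closure({0}) = {0,2,4}
'd' @ 1: {1,3,6,7,8,12,13,14}  (accept∈set)
'd' @ 2: {13,14,15}  (accept∈set)
'd' @ 3: {13,14,15}  (accept∈set)
after full input: {13,14,15}  (accept=13 in)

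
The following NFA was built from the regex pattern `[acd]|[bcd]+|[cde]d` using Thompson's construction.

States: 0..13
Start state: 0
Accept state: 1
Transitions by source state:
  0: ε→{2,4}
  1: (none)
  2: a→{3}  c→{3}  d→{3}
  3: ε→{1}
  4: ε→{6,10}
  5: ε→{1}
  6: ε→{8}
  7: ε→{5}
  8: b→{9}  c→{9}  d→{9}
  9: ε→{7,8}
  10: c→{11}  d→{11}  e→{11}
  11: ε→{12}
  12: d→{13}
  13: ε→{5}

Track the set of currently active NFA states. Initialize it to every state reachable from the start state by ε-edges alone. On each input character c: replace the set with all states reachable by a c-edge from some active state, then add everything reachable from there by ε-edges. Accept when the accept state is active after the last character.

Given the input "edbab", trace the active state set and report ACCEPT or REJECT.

Answer: REJECT

Derivation:
start: ε-closure({0}) = {0,2,4,6,8,10}
'e' @ 1: {11,12}
'd' @ 2: {1,5,13}  [accepting]
'b' @ 3: {}  — no active states
rest 'ab' ignored (set empty)
end set {} — state 1 not in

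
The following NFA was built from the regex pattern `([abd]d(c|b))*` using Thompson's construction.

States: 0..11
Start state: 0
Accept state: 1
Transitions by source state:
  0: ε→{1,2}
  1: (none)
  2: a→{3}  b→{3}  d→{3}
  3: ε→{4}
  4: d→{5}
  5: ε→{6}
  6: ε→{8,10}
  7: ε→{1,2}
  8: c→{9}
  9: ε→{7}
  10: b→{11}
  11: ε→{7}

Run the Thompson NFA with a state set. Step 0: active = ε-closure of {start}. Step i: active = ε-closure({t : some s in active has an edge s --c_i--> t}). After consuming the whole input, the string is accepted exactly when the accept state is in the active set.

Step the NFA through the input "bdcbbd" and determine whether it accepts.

S₀ = ε-closure({0}) = {0,1,2}
'b' @ 1: {3,4}
'd' @ 2: {5,6,8,10}
'c' @ 3: {1,2,7,9}  ✓accept
'b' @ 4: {3,4}
'b' @ 5: {}  — state set empty
rest 'd' ignored (set empty)
end set {} — state 1 not in

Answer: REJECT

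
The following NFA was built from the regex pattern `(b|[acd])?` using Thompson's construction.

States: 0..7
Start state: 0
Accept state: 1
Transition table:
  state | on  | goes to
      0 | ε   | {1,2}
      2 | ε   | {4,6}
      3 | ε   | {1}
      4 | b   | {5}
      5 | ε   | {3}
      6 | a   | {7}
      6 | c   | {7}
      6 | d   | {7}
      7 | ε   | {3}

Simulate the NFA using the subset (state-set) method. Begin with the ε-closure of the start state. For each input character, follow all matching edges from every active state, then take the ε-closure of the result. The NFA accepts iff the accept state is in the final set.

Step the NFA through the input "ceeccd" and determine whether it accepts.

Answer: REJECT

Steps:
initial (ε-close {0}): {0,1,2,4,6}
'c' @ 1: {1,3,7}  ✓accept
'e' @ 2: {}  — no active states
rest 'eccd' ignored (set empty)
final: {}; accept 1 not in set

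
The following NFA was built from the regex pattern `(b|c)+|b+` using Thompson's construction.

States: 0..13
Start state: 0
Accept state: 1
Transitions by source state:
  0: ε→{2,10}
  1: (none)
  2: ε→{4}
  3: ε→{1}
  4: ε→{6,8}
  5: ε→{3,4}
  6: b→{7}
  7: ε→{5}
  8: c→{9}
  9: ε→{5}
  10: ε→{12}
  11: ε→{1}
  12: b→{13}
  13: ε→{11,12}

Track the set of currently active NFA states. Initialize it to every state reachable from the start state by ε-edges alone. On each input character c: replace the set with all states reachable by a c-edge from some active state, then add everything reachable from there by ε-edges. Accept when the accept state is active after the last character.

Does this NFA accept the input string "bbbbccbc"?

Answer: ACCEPT

Trace:
S₀ = ε-closure({0}) = {0,2,4,6,8,10,12}
'b' @ 1: {1,3,4,5,6,7,8,11,12,13}  (accept∈set)
'b' @ 2: {1,3,4,5,6,7,8,11,12,13}  (accept∈set)
'b' @ 3: {1,3,4,5,6,7,8,11,12,13}  (accept∈set)
'b' @ 4: {1,3,4,5,6,7,8,11,12,13}  (accept∈set)
'c' @ 5: {1,3,4,5,6,8,9}  (accept∈set)
'c' @ 6: {1,3,4,5,6,8,9}  (accept∈set)
'b' @ 7: {1,3,4,5,6,7,8}  (accept∈set)
'c' @ 8: {1,3,4,5,6,8,9}  (accept∈set)
after full input: {1,3,4,5,6,8,9}  (accept=1 in)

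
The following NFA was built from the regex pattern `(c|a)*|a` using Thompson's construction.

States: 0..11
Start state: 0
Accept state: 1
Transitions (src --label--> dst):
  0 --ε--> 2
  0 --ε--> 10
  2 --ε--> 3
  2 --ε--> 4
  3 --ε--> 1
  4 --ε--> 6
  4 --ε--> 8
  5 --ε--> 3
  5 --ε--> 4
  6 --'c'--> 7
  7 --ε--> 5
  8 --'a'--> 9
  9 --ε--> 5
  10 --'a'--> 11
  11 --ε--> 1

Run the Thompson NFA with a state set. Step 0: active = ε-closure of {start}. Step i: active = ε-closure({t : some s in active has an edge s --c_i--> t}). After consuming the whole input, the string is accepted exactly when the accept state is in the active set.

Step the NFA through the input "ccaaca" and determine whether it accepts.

Answer: ACCEPT

Steps:
start: ε-closure({0}) = {0,1,2,3,4,6,8,10}
'c' @ 1: {1,3,4,5,6,7,8}  (accept∈set)
'c' @ 2: {1,3,4,5,6,7,8}  (accept∈set)
'a' @ 3: {1,3,4,5,6,8,9}  (accept∈set)
'a' @ 4: {1,3,4,5,6,8,9}  (accept∈set)
'c' @ 5: {1,3,4,5,6,7,8}  (accept∈set)
'a' @ 6: {1,3,4,5,6,8,9}  (accept∈set)
end set {1,3,4,5,6,8,9} — state 1 in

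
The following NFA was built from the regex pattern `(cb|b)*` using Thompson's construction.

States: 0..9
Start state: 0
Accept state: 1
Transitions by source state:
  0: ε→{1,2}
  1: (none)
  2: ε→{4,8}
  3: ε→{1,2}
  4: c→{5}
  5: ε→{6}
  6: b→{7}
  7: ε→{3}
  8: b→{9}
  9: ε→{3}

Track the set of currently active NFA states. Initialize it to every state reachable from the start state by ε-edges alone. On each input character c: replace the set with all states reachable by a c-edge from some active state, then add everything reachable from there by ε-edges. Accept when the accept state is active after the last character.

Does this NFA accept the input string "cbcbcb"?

Answer: ACCEPT

Derivation:
S₀ = ε-closure({0}) = {0,1,2,4,8}
'c' @ 1: {5,6}
'b' @ 2: {1,2,3,4,7,8}  ✓accept
'c' @ 3: {5,6}
'b' @ 4: {1,2,3,4,7,8}  ✓accept
'c' @ 5: {5,6}
'b' @ 6: {1,2,3,4,7,8}  ✓accept
final: {1,2,3,4,7,8}; accept 1 in set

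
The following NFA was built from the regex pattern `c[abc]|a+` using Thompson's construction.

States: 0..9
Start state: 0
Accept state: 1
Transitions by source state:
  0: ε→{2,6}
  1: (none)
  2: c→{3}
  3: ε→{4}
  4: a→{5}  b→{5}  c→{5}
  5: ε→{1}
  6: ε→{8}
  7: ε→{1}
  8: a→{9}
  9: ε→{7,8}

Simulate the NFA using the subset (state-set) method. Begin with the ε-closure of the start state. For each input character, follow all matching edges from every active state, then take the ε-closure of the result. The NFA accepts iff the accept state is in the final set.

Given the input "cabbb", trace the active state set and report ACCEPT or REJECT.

S₀ = ε-closure({0}) = {0,2,6,8}
'c' @ 1: {3,4}
'a' @ 2: {1,5}  ✓accept
'b' @ 3: {}  — dead — no transitions
rest 'bb' ignored (set empty)
after full input: {}  (accept=1 not in)

Answer: REJECT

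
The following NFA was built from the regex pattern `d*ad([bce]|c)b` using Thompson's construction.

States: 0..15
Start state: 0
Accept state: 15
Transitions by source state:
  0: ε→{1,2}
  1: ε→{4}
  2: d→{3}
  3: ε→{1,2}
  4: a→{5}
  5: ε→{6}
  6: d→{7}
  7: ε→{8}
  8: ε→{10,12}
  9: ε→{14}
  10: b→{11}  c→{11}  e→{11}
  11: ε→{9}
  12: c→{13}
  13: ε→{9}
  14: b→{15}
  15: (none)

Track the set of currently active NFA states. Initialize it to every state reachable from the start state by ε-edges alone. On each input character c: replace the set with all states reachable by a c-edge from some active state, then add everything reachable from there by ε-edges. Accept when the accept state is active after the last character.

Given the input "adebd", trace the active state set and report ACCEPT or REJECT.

Answer: REJECT

Trace:
S₀ = ε-closure({0}) = {0,1,2,4}
'a' @ 1: {5,6}
'd' @ 2: {7,8,10,12}
'e' @ 3: {9,11,14}
'b' @ 4: {15}  ✓accept
'd' @ 5: {}  — dead — no transitions
end set {} — state 15 not in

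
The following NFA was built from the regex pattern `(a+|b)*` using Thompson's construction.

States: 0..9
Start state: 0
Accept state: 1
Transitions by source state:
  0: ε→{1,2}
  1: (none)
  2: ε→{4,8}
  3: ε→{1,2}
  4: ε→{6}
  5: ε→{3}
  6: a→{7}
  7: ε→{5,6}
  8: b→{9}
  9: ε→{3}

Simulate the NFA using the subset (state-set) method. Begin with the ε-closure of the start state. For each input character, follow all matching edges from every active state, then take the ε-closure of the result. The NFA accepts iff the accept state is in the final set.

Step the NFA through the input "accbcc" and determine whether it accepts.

initial (ε-close {0}): {0,1,2,4,6,8}
'a' @ 1: {1,2,3,4,5,6,7,8}  (accept∈set)
'c' @ 2: {}  — state set empty
rest 'cbcc' ignored (set empty)
final: {}; accept 1 not in set

Answer: REJECT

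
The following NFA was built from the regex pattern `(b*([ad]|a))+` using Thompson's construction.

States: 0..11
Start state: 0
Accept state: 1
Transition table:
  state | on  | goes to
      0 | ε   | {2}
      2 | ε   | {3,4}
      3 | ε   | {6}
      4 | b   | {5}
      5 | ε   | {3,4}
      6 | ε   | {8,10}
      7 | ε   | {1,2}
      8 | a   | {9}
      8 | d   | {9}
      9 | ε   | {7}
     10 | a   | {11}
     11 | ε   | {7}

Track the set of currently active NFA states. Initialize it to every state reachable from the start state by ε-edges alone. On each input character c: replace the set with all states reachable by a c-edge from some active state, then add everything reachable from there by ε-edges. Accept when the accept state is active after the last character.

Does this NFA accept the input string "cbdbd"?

start: ε-closure({0}) = {0,2,3,4,6,8,10}
'c' @ 1: {}  — dead — no transitions
rest 'bdbd' ignored (set empty)
after full input: {}  (accept=1 not in)

Answer: REJECT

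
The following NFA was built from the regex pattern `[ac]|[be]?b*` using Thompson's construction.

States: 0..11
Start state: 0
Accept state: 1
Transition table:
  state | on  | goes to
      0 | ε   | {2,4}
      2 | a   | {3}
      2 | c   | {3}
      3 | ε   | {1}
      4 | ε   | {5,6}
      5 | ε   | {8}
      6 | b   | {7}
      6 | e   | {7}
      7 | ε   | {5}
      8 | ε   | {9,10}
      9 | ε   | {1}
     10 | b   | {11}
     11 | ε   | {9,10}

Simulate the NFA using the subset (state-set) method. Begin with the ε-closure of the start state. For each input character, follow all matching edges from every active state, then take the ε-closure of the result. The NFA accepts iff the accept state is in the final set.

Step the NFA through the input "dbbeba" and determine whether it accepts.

Answer: REJECT

Trace:
start: ε-closure({0}) = {0,1,2,4,5,6,8,9,10}
'd' @ 1: {}  — dead — no transitions
rest 'bbeba' ignored (set empty)
end set {} — state 1 not in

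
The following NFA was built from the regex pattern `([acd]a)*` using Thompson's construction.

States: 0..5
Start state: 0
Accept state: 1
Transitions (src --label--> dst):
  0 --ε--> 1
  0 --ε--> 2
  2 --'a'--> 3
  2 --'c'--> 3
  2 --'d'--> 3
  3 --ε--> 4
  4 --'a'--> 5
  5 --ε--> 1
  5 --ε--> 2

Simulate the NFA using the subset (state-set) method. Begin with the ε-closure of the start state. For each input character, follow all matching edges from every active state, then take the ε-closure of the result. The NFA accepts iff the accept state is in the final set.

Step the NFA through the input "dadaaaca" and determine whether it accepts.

initial (ε-close {0}): {0,1,2}
'd' @ 1: {3,4}
'a' @ 2: {1,2,5}  (accept∈set)
'd' @ 3: {3,4}
'a' @ 4: {1,2,5}  (accept∈set)
'a' @ 5: {3,4}
'a' @ 6: {1,2,5}  (accept∈set)
'c' @ 7: {3,4}
'a' @ 8: {1,2,5}  (accept∈set)
end set {1,2,5} — state 1 in

Answer: ACCEPT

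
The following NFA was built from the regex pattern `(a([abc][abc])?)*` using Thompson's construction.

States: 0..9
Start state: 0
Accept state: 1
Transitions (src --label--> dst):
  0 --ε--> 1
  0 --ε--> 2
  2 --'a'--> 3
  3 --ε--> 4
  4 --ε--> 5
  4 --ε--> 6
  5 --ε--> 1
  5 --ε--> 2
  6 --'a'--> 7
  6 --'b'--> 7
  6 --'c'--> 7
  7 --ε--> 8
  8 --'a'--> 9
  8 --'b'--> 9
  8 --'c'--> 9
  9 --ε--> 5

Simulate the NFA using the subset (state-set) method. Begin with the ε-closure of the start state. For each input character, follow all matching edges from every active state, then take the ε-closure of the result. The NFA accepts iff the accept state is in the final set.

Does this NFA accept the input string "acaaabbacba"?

Answer: ACCEPT

Steps:
start: ε-closure({0}) = {0,1,2}
'a' @ 1: {1,2,3,4,5,6}  (accept∈set)
'c' @ 2: {7,8}
'a' @ 3: {1,2,5,9}  (accept∈set)
'a' @ 4: {1,2,3,4,5,6}  (accept∈set)
'a' @ 5: {1,2,3,4,5,6,7,8}  (accept∈set)
'b' @ 6: {1,2,5,7,8,9}  (accept∈set)
'b' @ 7: {1,2,5,9}  (accept∈set)
'a' @ 8: {1,2,3,4,5,6}  (accept∈set)
'c' @ 9: {7,8}
'b' @ 10: {1,2,5,9}  (accept∈set)
'a' @ 11: {1,2,3,4,5,6}  (accept∈set)
final: {1,2,3,4,5,6}; accept 1 in set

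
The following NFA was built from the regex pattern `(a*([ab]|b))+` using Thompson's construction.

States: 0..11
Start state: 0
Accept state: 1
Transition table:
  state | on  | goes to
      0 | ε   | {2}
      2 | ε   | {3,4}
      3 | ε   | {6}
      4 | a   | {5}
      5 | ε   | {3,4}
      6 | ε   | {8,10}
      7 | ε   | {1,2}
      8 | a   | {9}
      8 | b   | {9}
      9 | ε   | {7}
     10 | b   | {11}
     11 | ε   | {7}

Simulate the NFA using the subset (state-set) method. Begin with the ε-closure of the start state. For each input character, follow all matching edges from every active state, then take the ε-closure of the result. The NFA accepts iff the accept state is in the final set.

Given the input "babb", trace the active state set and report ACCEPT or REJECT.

initial (ε-close {0}): {0,2,3,4,6,8,10}
'b' @ 1: {1,2,3,4,6,7,8,9,10,11}  ✓accept
'a' @ 2: {1,2,3,4,5,6,7,8,9,10}  ✓accept
'b' @ 3: {1,2,3,4,6,7,8,9,10,11}  ✓accept
'b' @ 4: {1,2,3,4,6,7,8,9,10,11}  ✓accept
end set {1,2,3,4,6,7,8,9,10,11} — state 1 in

Answer: ACCEPT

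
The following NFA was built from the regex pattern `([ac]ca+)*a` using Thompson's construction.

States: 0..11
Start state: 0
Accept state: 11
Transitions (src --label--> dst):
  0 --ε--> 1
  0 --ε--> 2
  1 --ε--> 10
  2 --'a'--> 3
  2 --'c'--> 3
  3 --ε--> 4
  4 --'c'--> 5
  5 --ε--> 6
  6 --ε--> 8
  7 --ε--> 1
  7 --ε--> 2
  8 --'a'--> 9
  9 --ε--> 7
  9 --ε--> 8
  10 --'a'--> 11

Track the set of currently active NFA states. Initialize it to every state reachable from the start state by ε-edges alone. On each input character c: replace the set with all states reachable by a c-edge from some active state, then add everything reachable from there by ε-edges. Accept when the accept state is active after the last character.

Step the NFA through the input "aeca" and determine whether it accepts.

start: ε-closure({0}) = {0,1,2,10}
'a' @ 1: {3,4,11}  [accepting]
'e' @ 2: {}  — state set empty
rest 'ca' ignored (set empty)
after full input: {}  (accept=11 not in)

Answer: REJECT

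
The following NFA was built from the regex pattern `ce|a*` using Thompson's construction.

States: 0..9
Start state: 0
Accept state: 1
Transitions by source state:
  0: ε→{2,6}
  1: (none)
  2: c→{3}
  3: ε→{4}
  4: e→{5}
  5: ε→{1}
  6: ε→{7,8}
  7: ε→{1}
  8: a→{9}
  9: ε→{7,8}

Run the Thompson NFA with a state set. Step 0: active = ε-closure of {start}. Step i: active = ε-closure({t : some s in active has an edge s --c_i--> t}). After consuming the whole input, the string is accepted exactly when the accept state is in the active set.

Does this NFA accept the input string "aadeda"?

start: ε-closure({0}) = {0,1,2,6,7,8}
'a' @ 1: {1,7,8,9}  (accept∈set)
'a' @ 2: {1,7,8,9}  (accept∈set)
'd' @ 3: {}  — no active states
rest 'eda' ignored (set empty)
final: {}; accept 1 not in set

Answer: REJECT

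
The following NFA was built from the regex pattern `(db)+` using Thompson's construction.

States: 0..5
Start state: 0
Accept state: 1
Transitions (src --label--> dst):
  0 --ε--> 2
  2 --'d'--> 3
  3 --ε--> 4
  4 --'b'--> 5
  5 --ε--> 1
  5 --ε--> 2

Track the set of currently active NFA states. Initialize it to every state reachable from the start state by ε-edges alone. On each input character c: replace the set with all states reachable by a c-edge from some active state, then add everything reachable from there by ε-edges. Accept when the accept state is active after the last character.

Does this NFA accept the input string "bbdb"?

Answer: REJECT

Derivation:
S₀ = ε-closure({0}) = {0,2}
'b' @ 1: {}  — state set empty
rest 'bdb' ignored (set empty)
final: {}; accept 1 not in set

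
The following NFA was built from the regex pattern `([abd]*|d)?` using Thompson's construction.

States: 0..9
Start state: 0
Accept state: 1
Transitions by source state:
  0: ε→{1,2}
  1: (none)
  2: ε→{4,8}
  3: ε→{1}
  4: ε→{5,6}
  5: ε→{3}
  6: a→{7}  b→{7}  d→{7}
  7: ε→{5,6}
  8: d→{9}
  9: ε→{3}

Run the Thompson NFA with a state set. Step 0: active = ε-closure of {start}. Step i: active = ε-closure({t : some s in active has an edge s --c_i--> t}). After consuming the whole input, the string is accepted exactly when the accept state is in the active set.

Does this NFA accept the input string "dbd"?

initial (ε-close {0}): {0,1,2,3,4,5,6,8}
'd' @ 1: {1,3,5,6,7,9}  (accept∈set)
'b' @ 2: {1,3,5,6,7}  (accept∈set)
'd' @ 3: {1,3,5,6,7}  (accept∈set)
final: {1,3,5,6,7}; accept 1 in set

Answer: ACCEPT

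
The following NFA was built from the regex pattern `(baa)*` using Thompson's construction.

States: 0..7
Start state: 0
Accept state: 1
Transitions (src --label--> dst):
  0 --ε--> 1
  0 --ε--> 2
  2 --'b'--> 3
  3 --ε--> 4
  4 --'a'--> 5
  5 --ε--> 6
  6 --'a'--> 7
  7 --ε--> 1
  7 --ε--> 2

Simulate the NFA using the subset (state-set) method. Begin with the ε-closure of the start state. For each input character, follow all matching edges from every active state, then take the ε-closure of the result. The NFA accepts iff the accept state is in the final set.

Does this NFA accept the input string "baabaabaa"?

start: ε-closure({0}) = {0,1,2}
'b' @ 1: {3,4}
'a' @ 2: {5,6}
'a' @ 3: {1,2,7}  (accept∈set)
'b' @ 4: {3,4}
'a' @ 5: {5,6}
'a' @ 6: {1,2,7}  (accept∈set)
'b' @ 7: {3,4}
'a' @ 8: {5,6}
'a' @ 9: {1,2,7}  (accept∈set)
end set {1,2,7} — state 1 in

Answer: ACCEPT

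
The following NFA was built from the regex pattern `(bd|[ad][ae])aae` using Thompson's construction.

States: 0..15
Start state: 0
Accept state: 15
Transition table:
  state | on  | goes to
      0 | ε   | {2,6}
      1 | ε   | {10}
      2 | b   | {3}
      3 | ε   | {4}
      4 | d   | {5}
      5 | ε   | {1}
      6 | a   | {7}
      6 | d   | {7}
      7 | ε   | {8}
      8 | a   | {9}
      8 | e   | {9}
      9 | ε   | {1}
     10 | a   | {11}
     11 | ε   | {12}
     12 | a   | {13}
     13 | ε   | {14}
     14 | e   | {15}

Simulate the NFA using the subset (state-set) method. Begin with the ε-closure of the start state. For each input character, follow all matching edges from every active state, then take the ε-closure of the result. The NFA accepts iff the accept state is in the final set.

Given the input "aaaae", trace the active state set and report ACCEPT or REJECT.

S₀ = ε-closure({0}) = {0,2,6}
'a' @ 1: {7,8}
'a' @ 2: {1,9,10}
'a' @ 3: {11,12}
'a' @ 4: {13,14}
'e' @ 5: {15}  [accepting]
end set {15} — state 15 in

Answer: ACCEPT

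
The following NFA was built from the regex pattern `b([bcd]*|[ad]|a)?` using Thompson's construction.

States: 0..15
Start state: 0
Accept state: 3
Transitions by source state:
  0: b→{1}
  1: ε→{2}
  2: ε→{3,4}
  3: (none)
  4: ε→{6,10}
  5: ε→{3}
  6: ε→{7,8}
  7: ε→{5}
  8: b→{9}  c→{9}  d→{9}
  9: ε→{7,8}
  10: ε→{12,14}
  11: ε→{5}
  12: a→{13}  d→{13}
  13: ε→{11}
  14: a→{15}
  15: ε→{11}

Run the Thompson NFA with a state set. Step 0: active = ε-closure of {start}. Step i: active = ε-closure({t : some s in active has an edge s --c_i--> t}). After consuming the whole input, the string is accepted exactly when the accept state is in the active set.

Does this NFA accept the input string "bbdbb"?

start: ε-closure({0}) = {0}
'b' @ 1: {1,2,3,4,5,6,7,8,10,12,14}  [accepting]
'b' @ 2: {3,5,7,8,9}  [accepting]
'd' @ 3: {3,5,7,8,9}  [accepting]
'b' @ 4: {3,5,7,8,9}  [accepting]
'b' @ 5: {3,5,7,8,9}  [accepting]
after full input: {3,5,7,8,9}  (accept=3 in)

Answer: ACCEPT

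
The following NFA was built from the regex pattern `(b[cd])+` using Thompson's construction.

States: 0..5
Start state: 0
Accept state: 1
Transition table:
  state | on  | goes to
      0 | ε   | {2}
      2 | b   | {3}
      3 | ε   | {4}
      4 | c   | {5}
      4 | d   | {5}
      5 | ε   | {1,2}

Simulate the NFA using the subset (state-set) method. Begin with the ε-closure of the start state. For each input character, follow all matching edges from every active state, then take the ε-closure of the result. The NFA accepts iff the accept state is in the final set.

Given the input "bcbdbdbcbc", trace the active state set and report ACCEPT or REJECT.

initial (ε-close {0}): {0,2}
'b' @ 1: {3,4}
'c' @ 2: {1,2,5}  (accept∈set)
'b' @ 3: {3,4}
'd' @ 4: {1,2,5}  (accept∈set)
'b' @ 5: {3,4}
'd' @ 6: {1,2,5}  (accept∈set)
'b' @ 7: {3,4}
'c' @ 8: {1,2,5}  (accept∈set)
'b' @ 9: {3,4}
'c' @ 10: {1,2,5}  (accept∈set)
end set {1,2,5} — state 1 in

Answer: ACCEPT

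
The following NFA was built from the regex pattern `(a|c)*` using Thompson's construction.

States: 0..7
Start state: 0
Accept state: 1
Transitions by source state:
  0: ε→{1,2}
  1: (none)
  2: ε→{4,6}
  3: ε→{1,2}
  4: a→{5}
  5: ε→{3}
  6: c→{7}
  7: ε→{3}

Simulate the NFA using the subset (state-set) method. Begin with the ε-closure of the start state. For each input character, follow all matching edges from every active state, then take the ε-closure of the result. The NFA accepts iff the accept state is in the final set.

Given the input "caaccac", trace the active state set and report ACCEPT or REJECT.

S₀ = ε-closure({0}) = {0,1,2,4,6}
'c' @ 1: {1,2,3,4,6,7}  (accept∈set)
'a' @ 2: {1,2,3,4,5,6}  (accept∈set)
'a' @ 3: {1,2,3,4,5,6}  (accept∈set)
'c' @ 4: {1,2,3,4,6,7}  (accept∈set)
'c' @ 5: {1,2,3,4,6,7}  (accept∈set)
'a' @ 6: {1,2,3,4,5,6}  (accept∈set)
'c' @ 7: {1,2,3,4,6,7}  (accept∈set)
after full input: {1,2,3,4,6,7}  (accept=1 in)

Answer: ACCEPT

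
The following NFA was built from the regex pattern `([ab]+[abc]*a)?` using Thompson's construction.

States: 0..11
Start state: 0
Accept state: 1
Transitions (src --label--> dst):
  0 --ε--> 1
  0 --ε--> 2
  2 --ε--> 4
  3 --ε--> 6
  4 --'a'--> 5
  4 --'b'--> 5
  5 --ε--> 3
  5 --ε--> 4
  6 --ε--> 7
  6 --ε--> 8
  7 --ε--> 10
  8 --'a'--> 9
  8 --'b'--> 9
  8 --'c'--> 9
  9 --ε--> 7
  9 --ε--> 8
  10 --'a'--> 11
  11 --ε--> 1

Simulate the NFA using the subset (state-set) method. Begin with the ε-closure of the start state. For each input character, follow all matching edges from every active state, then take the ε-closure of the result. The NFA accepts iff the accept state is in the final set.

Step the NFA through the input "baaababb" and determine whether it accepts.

start: ε-closure({0}) = {0,1,2,4}
'b' @ 1: {3,4,5,6,7,8,10}
'a' @ 2: {1,3,4,5,6,7,8,9,10,11}  (accept∈set)
'a' @ 3: {1,3,4,5,6,7,8,9,10,11}  (accept∈set)
'a' @ 4: {1,3,4,5,6,7,8,9,10,11}  (accept∈set)
'b' @ 5: {3,4,5,6,7,8,9,10}
'a' @ 6: {1,3,4,5,6,7,8,9,10,11}  (accept∈set)
'b' @ 7: {3,4,5,6,7,8,9,10}
'b' @ 8: {3,4,5,6,7,8,9,10}
end set {3,4,5,6,7,8,9,10} — state 1 not in

Answer: REJECT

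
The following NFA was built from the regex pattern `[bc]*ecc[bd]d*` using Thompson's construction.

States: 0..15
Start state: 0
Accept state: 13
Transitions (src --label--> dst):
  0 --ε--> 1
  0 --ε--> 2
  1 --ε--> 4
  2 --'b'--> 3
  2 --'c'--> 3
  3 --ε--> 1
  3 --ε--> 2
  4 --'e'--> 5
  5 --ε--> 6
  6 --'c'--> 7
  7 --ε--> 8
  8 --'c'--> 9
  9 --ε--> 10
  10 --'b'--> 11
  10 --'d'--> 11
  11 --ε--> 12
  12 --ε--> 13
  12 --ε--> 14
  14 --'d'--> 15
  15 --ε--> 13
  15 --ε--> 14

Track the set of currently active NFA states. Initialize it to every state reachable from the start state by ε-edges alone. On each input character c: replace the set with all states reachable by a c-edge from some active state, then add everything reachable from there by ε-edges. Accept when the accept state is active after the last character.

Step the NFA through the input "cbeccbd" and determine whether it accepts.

Answer: ACCEPT

Trace:
S₀ = ε-closure({0}) = {0,1,2,4}
'c' @ 1: {1,2,3,4}
'b' @ 2: {1,2,3,4}
'e' @ 3: {5,6}
'c' @ 4: {7,8}
'c' @ 5: {9,10}
'b' @ 6: {11,12,13,14}  (accept∈set)
'd' @ 7: {13,14,15}  (accept∈set)
final: {13,14,15}; accept 13 in set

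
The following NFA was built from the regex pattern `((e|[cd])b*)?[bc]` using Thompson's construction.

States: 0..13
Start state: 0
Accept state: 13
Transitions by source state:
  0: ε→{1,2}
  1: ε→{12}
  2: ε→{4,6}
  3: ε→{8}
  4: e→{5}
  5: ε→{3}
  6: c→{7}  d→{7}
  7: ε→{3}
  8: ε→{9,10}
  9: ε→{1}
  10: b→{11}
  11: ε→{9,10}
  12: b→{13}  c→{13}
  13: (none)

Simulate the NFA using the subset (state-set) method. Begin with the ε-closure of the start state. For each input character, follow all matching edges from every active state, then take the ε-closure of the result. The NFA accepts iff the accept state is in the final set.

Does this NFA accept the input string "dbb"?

S₀ = ε-closure({0}) = {0,1,2,4,6,12}
'd' @ 1: {1,3,7,8,9,10,12}
'b' @ 2: {1,9,10,11,12,13}  ✓accept
'b' @ 3: {1,9,10,11,12,13}  ✓accept
end set {1,9,10,11,12,13} — state 13 in

Answer: ACCEPT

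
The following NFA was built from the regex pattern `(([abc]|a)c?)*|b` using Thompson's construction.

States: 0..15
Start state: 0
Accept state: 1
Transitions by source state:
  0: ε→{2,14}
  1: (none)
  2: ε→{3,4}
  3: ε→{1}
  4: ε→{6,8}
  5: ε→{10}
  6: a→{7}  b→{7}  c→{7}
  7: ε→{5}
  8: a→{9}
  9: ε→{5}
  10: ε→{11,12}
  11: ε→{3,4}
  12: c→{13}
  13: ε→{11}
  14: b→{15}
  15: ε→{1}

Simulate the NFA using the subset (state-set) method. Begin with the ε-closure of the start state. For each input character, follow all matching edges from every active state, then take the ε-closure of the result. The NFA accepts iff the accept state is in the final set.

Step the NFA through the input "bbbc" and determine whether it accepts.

Answer: ACCEPT

Steps:
S₀ = ε-closure({0}) = {0,1,2,3,4,6,8,14}
'b' @ 1: {1,3,4,5,6,7,8,10,11,12,15}  ✓accept
'b' @ 2: {1,3,4,5,6,7,8,10,11,12}  ✓accept
'b' @ 3: {1,3,4,5,6,7,8,10,11,12}  ✓accept
'c' @ 4: {1,3,4,5,6,7,8,10,11,12,13}  ✓accept
after full input: {1,3,4,5,6,7,8,10,11,12,13}  (accept=1 in)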